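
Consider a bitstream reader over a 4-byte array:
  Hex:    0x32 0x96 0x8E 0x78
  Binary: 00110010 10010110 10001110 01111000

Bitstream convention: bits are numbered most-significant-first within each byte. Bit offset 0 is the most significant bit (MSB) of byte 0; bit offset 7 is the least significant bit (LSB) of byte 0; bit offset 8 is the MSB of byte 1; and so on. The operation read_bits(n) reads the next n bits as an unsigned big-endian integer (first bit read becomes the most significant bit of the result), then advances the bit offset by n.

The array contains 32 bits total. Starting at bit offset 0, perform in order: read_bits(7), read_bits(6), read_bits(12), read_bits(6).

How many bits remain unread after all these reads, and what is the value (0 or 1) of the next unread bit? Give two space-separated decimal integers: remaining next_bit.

Read 1: bits[0:7] width=7 -> value=25 (bin 0011001); offset now 7 = byte 0 bit 7; 25 bits remain
Read 2: bits[7:13] width=6 -> value=18 (bin 010010); offset now 13 = byte 1 bit 5; 19 bits remain
Read 3: bits[13:25] width=12 -> value=3356 (bin 110100011100); offset now 25 = byte 3 bit 1; 7 bits remain
Read 4: bits[25:31] width=6 -> value=60 (bin 111100); offset now 31 = byte 3 bit 7; 1 bits remain

Answer: 1 0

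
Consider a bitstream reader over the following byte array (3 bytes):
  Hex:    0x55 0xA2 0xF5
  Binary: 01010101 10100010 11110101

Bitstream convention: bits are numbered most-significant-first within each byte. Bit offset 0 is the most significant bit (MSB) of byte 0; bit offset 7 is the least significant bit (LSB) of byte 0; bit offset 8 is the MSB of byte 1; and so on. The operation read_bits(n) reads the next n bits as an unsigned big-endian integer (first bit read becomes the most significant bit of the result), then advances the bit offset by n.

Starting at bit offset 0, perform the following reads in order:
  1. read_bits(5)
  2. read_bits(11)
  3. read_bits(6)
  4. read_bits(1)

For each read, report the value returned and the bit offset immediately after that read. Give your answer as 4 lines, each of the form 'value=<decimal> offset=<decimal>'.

Read 1: bits[0:5] width=5 -> value=10 (bin 01010); offset now 5 = byte 0 bit 5; 19 bits remain
Read 2: bits[5:16] width=11 -> value=1442 (bin 10110100010); offset now 16 = byte 2 bit 0; 8 bits remain
Read 3: bits[16:22] width=6 -> value=61 (bin 111101); offset now 22 = byte 2 bit 6; 2 bits remain
Read 4: bits[22:23] width=1 -> value=0 (bin 0); offset now 23 = byte 2 bit 7; 1 bits remain

Answer: value=10 offset=5
value=1442 offset=16
value=61 offset=22
value=0 offset=23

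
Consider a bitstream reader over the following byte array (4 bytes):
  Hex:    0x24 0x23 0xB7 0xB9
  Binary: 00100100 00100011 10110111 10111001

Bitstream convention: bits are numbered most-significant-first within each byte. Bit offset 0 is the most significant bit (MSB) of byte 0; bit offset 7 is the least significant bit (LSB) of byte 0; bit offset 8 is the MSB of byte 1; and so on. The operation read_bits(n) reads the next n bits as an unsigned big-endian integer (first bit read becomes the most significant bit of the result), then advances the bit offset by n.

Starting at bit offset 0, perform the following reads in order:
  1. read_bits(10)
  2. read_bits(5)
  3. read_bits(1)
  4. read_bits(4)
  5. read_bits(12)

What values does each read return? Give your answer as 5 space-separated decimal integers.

Answer: 144 17 1 11 1977

Derivation:
Read 1: bits[0:10] width=10 -> value=144 (bin 0010010000); offset now 10 = byte 1 bit 2; 22 bits remain
Read 2: bits[10:15] width=5 -> value=17 (bin 10001); offset now 15 = byte 1 bit 7; 17 bits remain
Read 3: bits[15:16] width=1 -> value=1 (bin 1); offset now 16 = byte 2 bit 0; 16 bits remain
Read 4: bits[16:20] width=4 -> value=11 (bin 1011); offset now 20 = byte 2 bit 4; 12 bits remain
Read 5: bits[20:32] width=12 -> value=1977 (bin 011110111001); offset now 32 = byte 4 bit 0; 0 bits remain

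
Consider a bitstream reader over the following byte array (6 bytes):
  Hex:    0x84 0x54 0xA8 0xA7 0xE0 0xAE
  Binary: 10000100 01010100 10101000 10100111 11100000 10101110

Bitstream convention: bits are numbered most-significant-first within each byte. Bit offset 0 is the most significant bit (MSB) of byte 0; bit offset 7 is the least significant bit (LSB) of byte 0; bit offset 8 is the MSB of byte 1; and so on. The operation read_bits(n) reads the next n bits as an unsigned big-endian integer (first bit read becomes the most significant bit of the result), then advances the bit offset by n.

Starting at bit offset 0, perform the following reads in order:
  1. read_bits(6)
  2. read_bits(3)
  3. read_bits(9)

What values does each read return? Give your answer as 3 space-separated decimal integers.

Answer: 33 0 338

Derivation:
Read 1: bits[0:6] width=6 -> value=33 (bin 100001); offset now 6 = byte 0 bit 6; 42 bits remain
Read 2: bits[6:9] width=3 -> value=0 (bin 000); offset now 9 = byte 1 bit 1; 39 bits remain
Read 3: bits[9:18] width=9 -> value=338 (bin 101010010); offset now 18 = byte 2 bit 2; 30 bits remain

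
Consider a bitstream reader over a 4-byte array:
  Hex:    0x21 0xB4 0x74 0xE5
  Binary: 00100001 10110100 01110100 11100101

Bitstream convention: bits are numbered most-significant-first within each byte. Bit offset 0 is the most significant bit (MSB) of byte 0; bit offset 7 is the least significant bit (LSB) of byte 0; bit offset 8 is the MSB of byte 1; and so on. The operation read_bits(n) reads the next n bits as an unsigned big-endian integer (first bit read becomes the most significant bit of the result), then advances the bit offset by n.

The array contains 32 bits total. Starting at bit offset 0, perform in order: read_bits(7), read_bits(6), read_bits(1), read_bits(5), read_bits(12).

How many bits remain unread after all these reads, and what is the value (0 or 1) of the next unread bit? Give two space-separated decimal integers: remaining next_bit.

Answer: 1 1

Derivation:
Read 1: bits[0:7] width=7 -> value=16 (bin 0010000); offset now 7 = byte 0 bit 7; 25 bits remain
Read 2: bits[7:13] width=6 -> value=54 (bin 110110); offset now 13 = byte 1 bit 5; 19 bits remain
Read 3: bits[13:14] width=1 -> value=1 (bin 1); offset now 14 = byte 1 bit 6; 18 bits remain
Read 4: bits[14:19] width=5 -> value=3 (bin 00011); offset now 19 = byte 2 bit 3; 13 bits remain
Read 5: bits[19:31] width=12 -> value=2674 (bin 101001110010); offset now 31 = byte 3 bit 7; 1 bits remain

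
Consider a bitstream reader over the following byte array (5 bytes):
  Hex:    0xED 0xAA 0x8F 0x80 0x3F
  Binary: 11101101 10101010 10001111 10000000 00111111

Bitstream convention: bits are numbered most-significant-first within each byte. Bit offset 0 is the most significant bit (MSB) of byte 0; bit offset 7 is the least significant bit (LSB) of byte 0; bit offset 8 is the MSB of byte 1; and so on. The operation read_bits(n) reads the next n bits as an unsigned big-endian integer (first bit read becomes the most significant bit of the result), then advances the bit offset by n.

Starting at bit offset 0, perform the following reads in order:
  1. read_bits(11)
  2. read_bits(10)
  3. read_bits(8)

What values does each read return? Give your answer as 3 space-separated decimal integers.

Read 1: bits[0:11] width=11 -> value=1901 (bin 11101101101); offset now 11 = byte 1 bit 3; 29 bits remain
Read 2: bits[11:21] width=10 -> value=337 (bin 0101010001); offset now 21 = byte 2 bit 5; 19 bits remain
Read 3: bits[21:29] width=8 -> value=240 (bin 11110000); offset now 29 = byte 3 bit 5; 11 bits remain

Answer: 1901 337 240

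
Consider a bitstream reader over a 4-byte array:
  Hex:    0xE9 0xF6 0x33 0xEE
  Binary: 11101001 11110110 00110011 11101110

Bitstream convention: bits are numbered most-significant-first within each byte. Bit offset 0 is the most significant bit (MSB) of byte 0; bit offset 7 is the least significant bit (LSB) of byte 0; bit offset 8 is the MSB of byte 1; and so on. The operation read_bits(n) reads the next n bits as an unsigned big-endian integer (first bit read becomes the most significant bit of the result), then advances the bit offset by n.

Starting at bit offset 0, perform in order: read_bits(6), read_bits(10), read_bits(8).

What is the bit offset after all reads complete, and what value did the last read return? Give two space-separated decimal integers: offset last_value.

Read 1: bits[0:6] width=6 -> value=58 (bin 111010); offset now 6 = byte 0 bit 6; 26 bits remain
Read 2: bits[6:16] width=10 -> value=502 (bin 0111110110); offset now 16 = byte 2 bit 0; 16 bits remain
Read 3: bits[16:24] width=8 -> value=51 (bin 00110011); offset now 24 = byte 3 bit 0; 8 bits remain

Answer: 24 51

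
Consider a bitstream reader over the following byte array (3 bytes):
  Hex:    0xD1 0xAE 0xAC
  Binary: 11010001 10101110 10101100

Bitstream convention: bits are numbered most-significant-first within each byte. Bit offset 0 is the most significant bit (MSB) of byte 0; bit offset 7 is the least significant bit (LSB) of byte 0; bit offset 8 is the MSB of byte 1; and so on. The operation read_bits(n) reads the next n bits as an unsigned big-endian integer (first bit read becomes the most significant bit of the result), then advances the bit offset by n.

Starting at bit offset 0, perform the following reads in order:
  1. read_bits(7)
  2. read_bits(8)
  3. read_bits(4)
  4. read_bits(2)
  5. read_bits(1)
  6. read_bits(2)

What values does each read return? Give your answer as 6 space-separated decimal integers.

Answer: 104 215 5 1 1 0

Derivation:
Read 1: bits[0:7] width=7 -> value=104 (bin 1101000); offset now 7 = byte 0 bit 7; 17 bits remain
Read 2: bits[7:15] width=8 -> value=215 (bin 11010111); offset now 15 = byte 1 bit 7; 9 bits remain
Read 3: bits[15:19] width=4 -> value=5 (bin 0101); offset now 19 = byte 2 bit 3; 5 bits remain
Read 4: bits[19:21] width=2 -> value=1 (bin 01); offset now 21 = byte 2 bit 5; 3 bits remain
Read 5: bits[21:22] width=1 -> value=1 (bin 1); offset now 22 = byte 2 bit 6; 2 bits remain
Read 6: bits[22:24] width=2 -> value=0 (bin 00); offset now 24 = byte 3 bit 0; 0 bits remain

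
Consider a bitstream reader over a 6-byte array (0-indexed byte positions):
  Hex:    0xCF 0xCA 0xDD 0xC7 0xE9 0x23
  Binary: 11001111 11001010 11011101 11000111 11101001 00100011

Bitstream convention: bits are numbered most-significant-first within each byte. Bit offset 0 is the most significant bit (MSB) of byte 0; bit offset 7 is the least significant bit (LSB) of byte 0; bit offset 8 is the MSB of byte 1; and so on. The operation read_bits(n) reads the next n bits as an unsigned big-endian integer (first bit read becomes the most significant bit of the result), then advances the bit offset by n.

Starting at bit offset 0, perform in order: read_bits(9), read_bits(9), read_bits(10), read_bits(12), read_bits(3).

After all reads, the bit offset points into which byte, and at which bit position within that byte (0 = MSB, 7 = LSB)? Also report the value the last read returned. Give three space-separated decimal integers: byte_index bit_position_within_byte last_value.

Answer: 5 3 1

Derivation:
Read 1: bits[0:9] width=9 -> value=415 (bin 110011111); offset now 9 = byte 1 bit 1; 39 bits remain
Read 2: bits[9:18] width=9 -> value=299 (bin 100101011); offset now 18 = byte 2 bit 2; 30 bits remain
Read 3: bits[18:28] width=10 -> value=476 (bin 0111011100); offset now 28 = byte 3 bit 4; 20 bits remain
Read 4: bits[28:40] width=12 -> value=2025 (bin 011111101001); offset now 40 = byte 5 bit 0; 8 bits remain
Read 5: bits[40:43] width=3 -> value=1 (bin 001); offset now 43 = byte 5 bit 3; 5 bits remain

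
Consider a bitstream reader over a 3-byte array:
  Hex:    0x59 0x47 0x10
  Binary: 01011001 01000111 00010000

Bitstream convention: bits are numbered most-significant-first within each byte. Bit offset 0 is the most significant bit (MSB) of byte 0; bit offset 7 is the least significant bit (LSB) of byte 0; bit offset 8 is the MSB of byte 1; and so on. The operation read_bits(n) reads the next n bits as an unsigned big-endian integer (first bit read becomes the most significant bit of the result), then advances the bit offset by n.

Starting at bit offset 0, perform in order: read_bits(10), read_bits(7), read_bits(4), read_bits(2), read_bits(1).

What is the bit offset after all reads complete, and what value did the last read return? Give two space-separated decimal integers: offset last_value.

Read 1: bits[0:10] width=10 -> value=357 (bin 0101100101); offset now 10 = byte 1 bit 2; 14 bits remain
Read 2: bits[10:17] width=7 -> value=14 (bin 0001110); offset now 17 = byte 2 bit 1; 7 bits remain
Read 3: bits[17:21] width=4 -> value=2 (bin 0010); offset now 21 = byte 2 bit 5; 3 bits remain
Read 4: bits[21:23] width=2 -> value=0 (bin 00); offset now 23 = byte 2 bit 7; 1 bits remain
Read 5: bits[23:24] width=1 -> value=0 (bin 0); offset now 24 = byte 3 bit 0; 0 bits remain

Answer: 24 0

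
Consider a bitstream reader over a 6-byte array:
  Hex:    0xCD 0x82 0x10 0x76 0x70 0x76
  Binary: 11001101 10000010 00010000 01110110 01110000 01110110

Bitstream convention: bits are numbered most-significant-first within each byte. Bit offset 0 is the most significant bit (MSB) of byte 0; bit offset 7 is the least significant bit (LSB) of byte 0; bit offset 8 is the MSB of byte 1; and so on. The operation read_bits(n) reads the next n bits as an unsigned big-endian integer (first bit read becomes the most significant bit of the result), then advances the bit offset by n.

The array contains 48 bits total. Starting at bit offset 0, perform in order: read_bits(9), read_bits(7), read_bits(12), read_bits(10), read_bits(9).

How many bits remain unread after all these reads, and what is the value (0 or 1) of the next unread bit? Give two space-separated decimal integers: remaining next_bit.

Read 1: bits[0:9] width=9 -> value=411 (bin 110011011); offset now 9 = byte 1 bit 1; 39 bits remain
Read 2: bits[9:16] width=7 -> value=2 (bin 0000010); offset now 16 = byte 2 bit 0; 32 bits remain
Read 3: bits[16:28] width=12 -> value=263 (bin 000100000111); offset now 28 = byte 3 bit 4; 20 bits remain
Read 4: bits[28:38] width=10 -> value=412 (bin 0110011100); offset now 38 = byte 4 bit 6; 10 bits remain
Read 5: bits[38:47] width=9 -> value=59 (bin 000111011); offset now 47 = byte 5 bit 7; 1 bits remain

Answer: 1 0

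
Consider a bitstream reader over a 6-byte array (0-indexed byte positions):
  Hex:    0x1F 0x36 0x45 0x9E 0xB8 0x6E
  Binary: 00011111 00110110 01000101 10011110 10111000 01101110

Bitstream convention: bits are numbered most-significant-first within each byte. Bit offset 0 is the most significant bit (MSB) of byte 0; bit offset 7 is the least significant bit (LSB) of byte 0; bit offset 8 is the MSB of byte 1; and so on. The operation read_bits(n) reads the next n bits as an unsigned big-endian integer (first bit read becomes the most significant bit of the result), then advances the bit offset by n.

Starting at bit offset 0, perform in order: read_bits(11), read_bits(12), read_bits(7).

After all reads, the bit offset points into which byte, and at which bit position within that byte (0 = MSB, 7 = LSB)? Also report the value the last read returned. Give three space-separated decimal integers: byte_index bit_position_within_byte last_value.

Read 1: bits[0:11] width=11 -> value=249 (bin 00011111001); offset now 11 = byte 1 bit 3; 37 bits remain
Read 2: bits[11:23] width=12 -> value=2850 (bin 101100100010); offset now 23 = byte 2 bit 7; 25 bits remain
Read 3: bits[23:30] width=7 -> value=103 (bin 1100111); offset now 30 = byte 3 bit 6; 18 bits remain

Answer: 3 6 103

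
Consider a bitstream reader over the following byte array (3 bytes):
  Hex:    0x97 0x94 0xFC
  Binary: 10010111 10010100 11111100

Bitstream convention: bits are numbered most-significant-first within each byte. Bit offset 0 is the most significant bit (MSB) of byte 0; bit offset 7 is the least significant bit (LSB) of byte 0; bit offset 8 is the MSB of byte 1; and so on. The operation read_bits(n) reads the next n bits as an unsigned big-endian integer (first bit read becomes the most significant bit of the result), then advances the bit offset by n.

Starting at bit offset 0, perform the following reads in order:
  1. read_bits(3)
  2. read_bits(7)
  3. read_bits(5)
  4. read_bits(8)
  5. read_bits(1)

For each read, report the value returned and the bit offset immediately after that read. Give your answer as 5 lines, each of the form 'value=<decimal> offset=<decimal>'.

Answer: value=4 offset=3
value=94 offset=10
value=10 offset=15
value=126 offset=23
value=0 offset=24

Derivation:
Read 1: bits[0:3] width=3 -> value=4 (bin 100); offset now 3 = byte 0 bit 3; 21 bits remain
Read 2: bits[3:10] width=7 -> value=94 (bin 1011110); offset now 10 = byte 1 bit 2; 14 bits remain
Read 3: bits[10:15] width=5 -> value=10 (bin 01010); offset now 15 = byte 1 bit 7; 9 bits remain
Read 4: bits[15:23] width=8 -> value=126 (bin 01111110); offset now 23 = byte 2 bit 7; 1 bits remain
Read 5: bits[23:24] width=1 -> value=0 (bin 0); offset now 24 = byte 3 bit 0; 0 bits remain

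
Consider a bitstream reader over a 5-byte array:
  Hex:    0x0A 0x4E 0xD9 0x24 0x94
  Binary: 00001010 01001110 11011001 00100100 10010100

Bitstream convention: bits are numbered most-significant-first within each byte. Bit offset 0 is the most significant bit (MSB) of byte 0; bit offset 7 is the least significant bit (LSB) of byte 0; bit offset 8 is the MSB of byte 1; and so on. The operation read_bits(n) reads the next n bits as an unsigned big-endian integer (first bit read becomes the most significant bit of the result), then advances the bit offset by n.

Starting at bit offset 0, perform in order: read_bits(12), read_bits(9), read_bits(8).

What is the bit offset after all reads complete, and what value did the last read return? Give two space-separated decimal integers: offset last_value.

Answer: 29 36

Derivation:
Read 1: bits[0:12] width=12 -> value=164 (bin 000010100100); offset now 12 = byte 1 bit 4; 28 bits remain
Read 2: bits[12:21] width=9 -> value=475 (bin 111011011); offset now 21 = byte 2 bit 5; 19 bits remain
Read 3: bits[21:29] width=8 -> value=36 (bin 00100100); offset now 29 = byte 3 bit 5; 11 bits remain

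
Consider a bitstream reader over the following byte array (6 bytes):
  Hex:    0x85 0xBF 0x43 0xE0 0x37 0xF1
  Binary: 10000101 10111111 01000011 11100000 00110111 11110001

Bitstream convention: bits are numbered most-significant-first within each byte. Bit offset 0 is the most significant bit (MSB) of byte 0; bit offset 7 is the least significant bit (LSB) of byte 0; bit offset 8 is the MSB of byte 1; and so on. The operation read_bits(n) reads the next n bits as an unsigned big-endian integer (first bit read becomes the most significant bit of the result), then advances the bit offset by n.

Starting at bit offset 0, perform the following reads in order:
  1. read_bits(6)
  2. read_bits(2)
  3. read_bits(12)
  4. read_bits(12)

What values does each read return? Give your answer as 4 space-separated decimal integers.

Answer: 33 1 3060 992

Derivation:
Read 1: bits[0:6] width=6 -> value=33 (bin 100001); offset now 6 = byte 0 bit 6; 42 bits remain
Read 2: bits[6:8] width=2 -> value=1 (bin 01); offset now 8 = byte 1 bit 0; 40 bits remain
Read 3: bits[8:20] width=12 -> value=3060 (bin 101111110100); offset now 20 = byte 2 bit 4; 28 bits remain
Read 4: bits[20:32] width=12 -> value=992 (bin 001111100000); offset now 32 = byte 4 bit 0; 16 bits remain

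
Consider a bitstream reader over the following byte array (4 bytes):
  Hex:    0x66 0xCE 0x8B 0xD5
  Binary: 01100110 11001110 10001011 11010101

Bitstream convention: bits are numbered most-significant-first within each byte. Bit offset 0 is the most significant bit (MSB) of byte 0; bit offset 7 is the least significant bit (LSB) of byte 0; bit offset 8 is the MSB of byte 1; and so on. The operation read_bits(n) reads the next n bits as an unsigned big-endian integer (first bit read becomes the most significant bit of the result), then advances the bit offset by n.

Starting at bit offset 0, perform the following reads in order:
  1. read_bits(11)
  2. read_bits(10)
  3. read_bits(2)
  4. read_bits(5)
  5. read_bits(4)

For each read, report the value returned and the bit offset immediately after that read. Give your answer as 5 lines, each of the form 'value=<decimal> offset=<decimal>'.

Read 1: bits[0:11] width=11 -> value=822 (bin 01100110110); offset now 11 = byte 1 bit 3; 21 bits remain
Read 2: bits[11:21] width=10 -> value=465 (bin 0111010001); offset now 21 = byte 2 bit 5; 11 bits remain
Read 3: bits[21:23] width=2 -> value=1 (bin 01); offset now 23 = byte 2 bit 7; 9 bits remain
Read 4: bits[23:28] width=5 -> value=29 (bin 11101); offset now 28 = byte 3 bit 4; 4 bits remain
Read 5: bits[28:32] width=4 -> value=5 (bin 0101); offset now 32 = byte 4 bit 0; 0 bits remain

Answer: value=822 offset=11
value=465 offset=21
value=1 offset=23
value=29 offset=28
value=5 offset=32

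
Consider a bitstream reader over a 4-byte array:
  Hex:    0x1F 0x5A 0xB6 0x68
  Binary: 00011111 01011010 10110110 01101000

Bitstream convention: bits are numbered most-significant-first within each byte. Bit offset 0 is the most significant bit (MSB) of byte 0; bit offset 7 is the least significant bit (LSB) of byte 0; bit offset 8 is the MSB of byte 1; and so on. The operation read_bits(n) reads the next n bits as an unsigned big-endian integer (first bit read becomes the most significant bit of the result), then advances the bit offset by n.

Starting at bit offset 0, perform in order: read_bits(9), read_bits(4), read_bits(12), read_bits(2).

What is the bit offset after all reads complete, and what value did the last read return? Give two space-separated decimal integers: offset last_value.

Read 1: bits[0:9] width=9 -> value=62 (bin 000111110); offset now 9 = byte 1 bit 1; 23 bits remain
Read 2: bits[9:13] width=4 -> value=11 (bin 1011); offset now 13 = byte 1 bit 5; 19 bits remain
Read 3: bits[13:25] width=12 -> value=1388 (bin 010101101100); offset now 25 = byte 3 bit 1; 7 bits remain
Read 4: bits[25:27] width=2 -> value=3 (bin 11); offset now 27 = byte 3 bit 3; 5 bits remain

Answer: 27 3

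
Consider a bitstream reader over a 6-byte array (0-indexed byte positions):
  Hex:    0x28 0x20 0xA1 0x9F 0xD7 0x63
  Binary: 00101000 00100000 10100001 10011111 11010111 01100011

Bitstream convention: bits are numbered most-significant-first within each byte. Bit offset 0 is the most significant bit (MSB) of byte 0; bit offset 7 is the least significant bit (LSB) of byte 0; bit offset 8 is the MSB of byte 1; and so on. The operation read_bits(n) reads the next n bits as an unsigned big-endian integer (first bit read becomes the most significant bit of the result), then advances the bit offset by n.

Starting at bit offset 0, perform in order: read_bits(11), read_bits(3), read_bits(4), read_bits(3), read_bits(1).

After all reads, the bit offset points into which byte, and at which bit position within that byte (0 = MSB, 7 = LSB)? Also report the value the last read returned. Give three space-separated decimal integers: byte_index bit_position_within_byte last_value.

Read 1: bits[0:11] width=11 -> value=321 (bin 00101000001); offset now 11 = byte 1 bit 3; 37 bits remain
Read 2: bits[11:14] width=3 -> value=0 (bin 000); offset now 14 = byte 1 bit 6; 34 bits remain
Read 3: bits[14:18] width=4 -> value=2 (bin 0010); offset now 18 = byte 2 bit 2; 30 bits remain
Read 4: bits[18:21] width=3 -> value=4 (bin 100); offset now 21 = byte 2 bit 5; 27 bits remain
Read 5: bits[21:22] width=1 -> value=0 (bin 0); offset now 22 = byte 2 bit 6; 26 bits remain

Answer: 2 6 0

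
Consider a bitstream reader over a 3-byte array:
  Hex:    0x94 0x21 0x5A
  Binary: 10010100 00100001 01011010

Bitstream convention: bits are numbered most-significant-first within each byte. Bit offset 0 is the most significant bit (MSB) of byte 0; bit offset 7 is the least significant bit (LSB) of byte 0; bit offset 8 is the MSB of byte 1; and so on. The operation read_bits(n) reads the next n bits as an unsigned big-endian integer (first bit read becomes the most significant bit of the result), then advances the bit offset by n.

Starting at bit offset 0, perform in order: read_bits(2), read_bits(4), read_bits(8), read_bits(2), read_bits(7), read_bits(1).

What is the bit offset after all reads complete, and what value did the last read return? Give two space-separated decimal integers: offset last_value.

Read 1: bits[0:2] width=2 -> value=2 (bin 10); offset now 2 = byte 0 bit 2; 22 bits remain
Read 2: bits[2:6] width=4 -> value=5 (bin 0101); offset now 6 = byte 0 bit 6; 18 bits remain
Read 3: bits[6:14] width=8 -> value=8 (bin 00001000); offset now 14 = byte 1 bit 6; 10 bits remain
Read 4: bits[14:16] width=2 -> value=1 (bin 01); offset now 16 = byte 2 bit 0; 8 bits remain
Read 5: bits[16:23] width=7 -> value=45 (bin 0101101); offset now 23 = byte 2 bit 7; 1 bits remain
Read 6: bits[23:24] width=1 -> value=0 (bin 0); offset now 24 = byte 3 bit 0; 0 bits remain

Answer: 24 0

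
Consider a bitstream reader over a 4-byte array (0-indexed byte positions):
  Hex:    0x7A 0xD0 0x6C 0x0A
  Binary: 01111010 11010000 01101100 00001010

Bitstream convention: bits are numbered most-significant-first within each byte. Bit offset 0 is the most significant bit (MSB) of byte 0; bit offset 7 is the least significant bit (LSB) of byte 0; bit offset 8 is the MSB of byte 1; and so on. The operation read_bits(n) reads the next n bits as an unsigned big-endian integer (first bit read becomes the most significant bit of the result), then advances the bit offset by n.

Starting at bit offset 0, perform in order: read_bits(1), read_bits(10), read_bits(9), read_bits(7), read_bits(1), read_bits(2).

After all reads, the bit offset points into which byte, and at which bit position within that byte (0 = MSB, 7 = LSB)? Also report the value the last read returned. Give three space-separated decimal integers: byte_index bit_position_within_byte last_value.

Answer: 3 6 2

Derivation:
Read 1: bits[0:1] width=1 -> value=0 (bin 0); offset now 1 = byte 0 bit 1; 31 bits remain
Read 2: bits[1:11] width=10 -> value=982 (bin 1111010110); offset now 11 = byte 1 bit 3; 21 bits remain
Read 3: bits[11:20] width=9 -> value=262 (bin 100000110); offset now 20 = byte 2 bit 4; 12 bits remain
Read 4: bits[20:27] width=7 -> value=96 (bin 1100000); offset now 27 = byte 3 bit 3; 5 bits remain
Read 5: bits[27:28] width=1 -> value=0 (bin 0); offset now 28 = byte 3 bit 4; 4 bits remain
Read 6: bits[28:30] width=2 -> value=2 (bin 10); offset now 30 = byte 3 bit 6; 2 bits remain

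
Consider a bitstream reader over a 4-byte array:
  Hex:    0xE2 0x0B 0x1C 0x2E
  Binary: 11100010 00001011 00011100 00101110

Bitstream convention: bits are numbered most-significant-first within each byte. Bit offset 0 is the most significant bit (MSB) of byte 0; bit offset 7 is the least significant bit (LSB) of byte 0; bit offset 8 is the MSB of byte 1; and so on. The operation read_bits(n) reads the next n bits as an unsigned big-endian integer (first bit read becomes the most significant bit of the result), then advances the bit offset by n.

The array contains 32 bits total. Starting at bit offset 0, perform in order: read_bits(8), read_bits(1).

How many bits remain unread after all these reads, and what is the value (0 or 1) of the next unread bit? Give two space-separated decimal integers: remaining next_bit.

Read 1: bits[0:8] width=8 -> value=226 (bin 11100010); offset now 8 = byte 1 bit 0; 24 bits remain
Read 2: bits[8:9] width=1 -> value=0 (bin 0); offset now 9 = byte 1 bit 1; 23 bits remain

Answer: 23 0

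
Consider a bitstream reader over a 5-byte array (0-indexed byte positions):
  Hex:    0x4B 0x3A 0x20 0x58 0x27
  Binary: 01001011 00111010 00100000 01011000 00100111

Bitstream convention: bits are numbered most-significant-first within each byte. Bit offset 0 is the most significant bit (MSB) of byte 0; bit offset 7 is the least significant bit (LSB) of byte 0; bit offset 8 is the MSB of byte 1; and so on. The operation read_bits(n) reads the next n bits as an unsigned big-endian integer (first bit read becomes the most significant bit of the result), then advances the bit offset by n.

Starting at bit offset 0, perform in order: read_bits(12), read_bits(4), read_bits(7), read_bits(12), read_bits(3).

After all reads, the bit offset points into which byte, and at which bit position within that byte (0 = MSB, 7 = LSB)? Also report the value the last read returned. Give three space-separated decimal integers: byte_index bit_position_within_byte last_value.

Answer: 4 6 1

Derivation:
Read 1: bits[0:12] width=12 -> value=1203 (bin 010010110011); offset now 12 = byte 1 bit 4; 28 bits remain
Read 2: bits[12:16] width=4 -> value=10 (bin 1010); offset now 16 = byte 2 bit 0; 24 bits remain
Read 3: bits[16:23] width=7 -> value=16 (bin 0010000); offset now 23 = byte 2 bit 7; 17 bits remain
Read 4: bits[23:35] width=12 -> value=705 (bin 001011000001); offset now 35 = byte 4 bit 3; 5 bits remain
Read 5: bits[35:38] width=3 -> value=1 (bin 001); offset now 38 = byte 4 bit 6; 2 bits remain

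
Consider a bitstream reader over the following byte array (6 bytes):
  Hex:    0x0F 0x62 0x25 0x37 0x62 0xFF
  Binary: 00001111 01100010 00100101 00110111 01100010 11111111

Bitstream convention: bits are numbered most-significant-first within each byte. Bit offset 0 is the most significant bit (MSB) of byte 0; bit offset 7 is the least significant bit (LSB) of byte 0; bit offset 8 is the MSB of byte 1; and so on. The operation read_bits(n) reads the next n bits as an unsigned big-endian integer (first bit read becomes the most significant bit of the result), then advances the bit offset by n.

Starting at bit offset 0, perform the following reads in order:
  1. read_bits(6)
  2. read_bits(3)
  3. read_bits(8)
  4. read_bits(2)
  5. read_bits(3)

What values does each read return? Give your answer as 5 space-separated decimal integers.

Read 1: bits[0:6] width=6 -> value=3 (bin 000011); offset now 6 = byte 0 bit 6; 42 bits remain
Read 2: bits[6:9] width=3 -> value=6 (bin 110); offset now 9 = byte 1 bit 1; 39 bits remain
Read 3: bits[9:17] width=8 -> value=196 (bin 11000100); offset now 17 = byte 2 bit 1; 31 bits remain
Read 4: bits[17:19] width=2 -> value=1 (bin 01); offset now 19 = byte 2 bit 3; 29 bits remain
Read 5: bits[19:22] width=3 -> value=1 (bin 001); offset now 22 = byte 2 bit 6; 26 bits remain

Answer: 3 6 196 1 1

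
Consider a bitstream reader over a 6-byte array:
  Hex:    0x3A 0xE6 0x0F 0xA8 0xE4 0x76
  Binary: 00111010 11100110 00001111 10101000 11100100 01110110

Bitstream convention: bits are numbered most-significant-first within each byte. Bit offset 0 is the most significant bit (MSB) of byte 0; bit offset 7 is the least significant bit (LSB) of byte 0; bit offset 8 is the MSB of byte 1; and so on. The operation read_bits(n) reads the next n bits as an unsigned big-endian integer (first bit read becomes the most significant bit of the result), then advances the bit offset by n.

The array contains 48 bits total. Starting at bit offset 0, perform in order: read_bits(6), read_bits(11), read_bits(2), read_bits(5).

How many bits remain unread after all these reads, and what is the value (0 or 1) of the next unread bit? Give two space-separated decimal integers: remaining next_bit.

Read 1: bits[0:6] width=6 -> value=14 (bin 001110); offset now 6 = byte 0 bit 6; 42 bits remain
Read 2: bits[6:17] width=11 -> value=1484 (bin 10111001100); offset now 17 = byte 2 bit 1; 31 bits remain
Read 3: bits[17:19] width=2 -> value=0 (bin 00); offset now 19 = byte 2 bit 3; 29 bits remain
Read 4: bits[19:24] width=5 -> value=15 (bin 01111); offset now 24 = byte 3 bit 0; 24 bits remain

Answer: 24 1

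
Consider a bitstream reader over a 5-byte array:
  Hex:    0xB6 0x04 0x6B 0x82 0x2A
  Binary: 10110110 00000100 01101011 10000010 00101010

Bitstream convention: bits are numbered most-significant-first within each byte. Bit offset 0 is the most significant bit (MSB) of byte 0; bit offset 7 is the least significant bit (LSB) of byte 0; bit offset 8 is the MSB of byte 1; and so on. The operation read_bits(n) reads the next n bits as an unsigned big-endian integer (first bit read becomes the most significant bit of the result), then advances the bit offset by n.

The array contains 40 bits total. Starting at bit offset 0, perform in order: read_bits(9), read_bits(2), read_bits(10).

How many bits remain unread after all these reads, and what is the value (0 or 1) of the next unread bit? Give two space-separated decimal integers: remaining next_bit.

Answer: 19 0

Derivation:
Read 1: bits[0:9] width=9 -> value=364 (bin 101101100); offset now 9 = byte 1 bit 1; 31 bits remain
Read 2: bits[9:11] width=2 -> value=0 (bin 00); offset now 11 = byte 1 bit 3; 29 bits remain
Read 3: bits[11:21] width=10 -> value=141 (bin 0010001101); offset now 21 = byte 2 bit 5; 19 bits remain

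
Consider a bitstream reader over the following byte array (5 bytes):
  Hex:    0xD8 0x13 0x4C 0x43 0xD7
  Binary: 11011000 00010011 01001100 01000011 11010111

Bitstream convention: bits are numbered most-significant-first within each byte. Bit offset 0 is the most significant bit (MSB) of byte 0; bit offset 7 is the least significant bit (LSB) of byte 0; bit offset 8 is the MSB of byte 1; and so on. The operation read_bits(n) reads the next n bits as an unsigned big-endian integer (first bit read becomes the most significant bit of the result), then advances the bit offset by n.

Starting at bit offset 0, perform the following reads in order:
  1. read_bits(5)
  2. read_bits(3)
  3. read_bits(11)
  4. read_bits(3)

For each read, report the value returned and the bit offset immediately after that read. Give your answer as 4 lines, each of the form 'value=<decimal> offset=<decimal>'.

Answer: value=27 offset=5
value=0 offset=8
value=154 offset=19
value=3 offset=22

Derivation:
Read 1: bits[0:5] width=5 -> value=27 (bin 11011); offset now 5 = byte 0 bit 5; 35 bits remain
Read 2: bits[5:8] width=3 -> value=0 (bin 000); offset now 8 = byte 1 bit 0; 32 bits remain
Read 3: bits[8:19] width=11 -> value=154 (bin 00010011010); offset now 19 = byte 2 bit 3; 21 bits remain
Read 4: bits[19:22] width=3 -> value=3 (bin 011); offset now 22 = byte 2 bit 6; 18 bits remain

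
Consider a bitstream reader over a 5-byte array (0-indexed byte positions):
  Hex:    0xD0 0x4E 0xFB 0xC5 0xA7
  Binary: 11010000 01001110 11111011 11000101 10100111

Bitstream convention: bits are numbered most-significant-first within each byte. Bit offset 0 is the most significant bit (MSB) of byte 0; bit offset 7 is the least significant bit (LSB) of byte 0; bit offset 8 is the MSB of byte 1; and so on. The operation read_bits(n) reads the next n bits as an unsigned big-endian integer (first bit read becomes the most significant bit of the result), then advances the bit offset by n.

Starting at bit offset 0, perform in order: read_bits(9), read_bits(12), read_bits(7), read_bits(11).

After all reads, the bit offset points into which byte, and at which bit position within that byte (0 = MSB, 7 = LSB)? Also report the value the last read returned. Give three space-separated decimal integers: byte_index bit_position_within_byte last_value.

Read 1: bits[0:9] width=9 -> value=416 (bin 110100000); offset now 9 = byte 1 bit 1; 31 bits remain
Read 2: bits[9:21] width=12 -> value=2527 (bin 100111011111); offset now 21 = byte 2 bit 5; 19 bits remain
Read 3: bits[21:28] width=7 -> value=60 (bin 0111100); offset now 28 = byte 3 bit 4; 12 bits remain
Read 4: bits[28:39] width=11 -> value=723 (bin 01011010011); offset now 39 = byte 4 bit 7; 1 bits remain

Answer: 4 7 723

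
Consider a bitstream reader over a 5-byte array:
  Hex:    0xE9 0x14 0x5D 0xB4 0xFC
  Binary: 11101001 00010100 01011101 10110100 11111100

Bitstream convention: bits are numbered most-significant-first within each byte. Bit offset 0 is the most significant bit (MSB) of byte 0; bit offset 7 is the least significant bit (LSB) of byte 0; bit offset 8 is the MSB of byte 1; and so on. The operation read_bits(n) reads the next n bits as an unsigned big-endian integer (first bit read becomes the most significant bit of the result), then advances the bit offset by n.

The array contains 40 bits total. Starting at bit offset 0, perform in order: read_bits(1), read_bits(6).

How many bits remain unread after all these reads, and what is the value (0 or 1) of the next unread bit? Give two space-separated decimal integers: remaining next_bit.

Read 1: bits[0:1] width=1 -> value=1 (bin 1); offset now 1 = byte 0 bit 1; 39 bits remain
Read 2: bits[1:7] width=6 -> value=52 (bin 110100); offset now 7 = byte 0 bit 7; 33 bits remain

Answer: 33 1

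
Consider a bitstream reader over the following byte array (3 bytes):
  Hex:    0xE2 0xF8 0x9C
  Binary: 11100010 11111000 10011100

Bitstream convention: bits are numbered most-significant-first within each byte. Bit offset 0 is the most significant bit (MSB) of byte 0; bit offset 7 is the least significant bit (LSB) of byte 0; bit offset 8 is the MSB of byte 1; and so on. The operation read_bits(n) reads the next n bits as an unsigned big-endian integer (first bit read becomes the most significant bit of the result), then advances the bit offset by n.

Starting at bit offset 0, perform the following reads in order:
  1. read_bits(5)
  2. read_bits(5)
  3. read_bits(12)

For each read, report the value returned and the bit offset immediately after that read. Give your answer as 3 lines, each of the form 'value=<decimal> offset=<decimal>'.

Answer: value=28 offset=5
value=11 offset=10
value=3623 offset=22

Derivation:
Read 1: bits[0:5] width=5 -> value=28 (bin 11100); offset now 5 = byte 0 bit 5; 19 bits remain
Read 2: bits[5:10] width=5 -> value=11 (bin 01011); offset now 10 = byte 1 bit 2; 14 bits remain
Read 3: bits[10:22] width=12 -> value=3623 (bin 111000100111); offset now 22 = byte 2 bit 6; 2 bits remain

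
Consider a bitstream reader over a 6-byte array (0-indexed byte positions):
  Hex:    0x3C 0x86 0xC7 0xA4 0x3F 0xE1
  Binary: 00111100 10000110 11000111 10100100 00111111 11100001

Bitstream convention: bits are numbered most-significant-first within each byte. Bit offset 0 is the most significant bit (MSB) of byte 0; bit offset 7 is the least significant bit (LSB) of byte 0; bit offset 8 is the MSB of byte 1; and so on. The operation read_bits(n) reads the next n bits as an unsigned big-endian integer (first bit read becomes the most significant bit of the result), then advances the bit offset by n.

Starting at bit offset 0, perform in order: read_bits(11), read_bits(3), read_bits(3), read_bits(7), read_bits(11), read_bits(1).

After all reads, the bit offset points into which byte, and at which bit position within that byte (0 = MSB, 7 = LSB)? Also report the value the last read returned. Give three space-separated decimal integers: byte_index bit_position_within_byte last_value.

Read 1: bits[0:11] width=11 -> value=484 (bin 00111100100); offset now 11 = byte 1 bit 3; 37 bits remain
Read 2: bits[11:14] width=3 -> value=1 (bin 001); offset now 14 = byte 1 bit 6; 34 bits remain
Read 3: bits[14:17] width=3 -> value=5 (bin 101); offset now 17 = byte 2 bit 1; 31 bits remain
Read 4: bits[17:24] width=7 -> value=71 (bin 1000111); offset now 24 = byte 3 bit 0; 24 bits remain
Read 5: bits[24:35] width=11 -> value=1313 (bin 10100100001); offset now 35 = byte 4 bit 3; 13 bits remain
Read 6: bits[35:36] width=1 -> value=1 (bin 1); offset now 36 = byte 4 bit 4; 12 bits remain

Answer: 4 4 1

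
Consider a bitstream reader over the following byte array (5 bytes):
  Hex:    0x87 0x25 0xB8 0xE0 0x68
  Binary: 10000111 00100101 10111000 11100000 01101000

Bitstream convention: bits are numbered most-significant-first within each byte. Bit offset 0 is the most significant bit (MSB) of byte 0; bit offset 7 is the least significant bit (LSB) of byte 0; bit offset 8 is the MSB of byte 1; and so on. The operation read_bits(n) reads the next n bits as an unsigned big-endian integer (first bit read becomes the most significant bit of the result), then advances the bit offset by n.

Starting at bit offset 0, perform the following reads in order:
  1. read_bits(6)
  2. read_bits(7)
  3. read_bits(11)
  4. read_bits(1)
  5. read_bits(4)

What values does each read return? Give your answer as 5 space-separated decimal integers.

Read 1: bits[0:6] width=6 -> value=33 (bin 100001); offset now 6 = byte 0 bit 6; 34 bits remain
Read 2: bits[6:13] width=7 -> value=100 (bin 1100100); offset now 13 = byte 1 bit 5; 27 bits remain
Read 3: bits[13:24] width=11 -> value=1464 (bin 10110111000); offset now 24 = byte 3 bit 0; 16 bits remain
Read 4: bits[24:25] width=1 -> value=1 (bin 1); offset now 25 = byte 3 bit 1; 15 bits remain
Read 5: bits[25:29] width=4 -> value=12 (bin 1100); offset now 29 = byte 3 bit 5; 11 bits remain

Answer: 33 100 1464 1 12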